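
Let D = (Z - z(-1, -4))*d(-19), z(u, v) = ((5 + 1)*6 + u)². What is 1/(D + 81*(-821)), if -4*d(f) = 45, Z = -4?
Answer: -4/210699 ≈ -1.8984e-5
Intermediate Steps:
d(f) = -45/4 (d(f) = -¼*45 = -45/4)
z(u, v) = (36 + u)² (z(u, v) = (6*6 + u)² = (36 + u)²)
D = 55305/4 (D = (-4 - (36 - 1)²)*(-45/4) = (-4 - 1*35²)*(-45/4) = (-4 - 1*1225)*(-45/4) = (-4 - 1225)*(-45/4) = -1229*(-45/4) = 55305/4 ≈ 13826.)
1/(D + 81*(-821)) = 1/(55305/4 + 81*(-821)) = 1/(55305/4 - 66501) = 1/(-210699/4) = -4/210699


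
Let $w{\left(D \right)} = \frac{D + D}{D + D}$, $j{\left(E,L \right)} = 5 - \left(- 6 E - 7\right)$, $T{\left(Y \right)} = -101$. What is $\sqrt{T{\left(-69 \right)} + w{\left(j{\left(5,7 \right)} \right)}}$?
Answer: $10 i \approx 10.0 i$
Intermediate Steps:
$j{\left(E,L \right)} = 12 + 6 E$ ($j{\left(E,L \right)} = 5 - \left(-7 - 6 E\right) = 5 + \left(7 + 6 E\right) = 12 + 6 E$)
$w{\left(D \right)} = 1$ ($w{\left(D \right)} = \frac{2 D}{2 D} = 2 D \frac{1}{2 D} = 1$)
$\sqrt{T{\left(-69 \right)} + w{\left(j{\left(5,7 \right)} \right)}} = \sqrt{-101 + 1} = \sqrt{-100} = 10 i$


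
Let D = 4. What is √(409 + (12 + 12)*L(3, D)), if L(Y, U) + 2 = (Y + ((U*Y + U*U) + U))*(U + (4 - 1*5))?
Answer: √2881 ≈ 53.675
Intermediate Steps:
L(Y, U) = -2 + (-1 + U)*(U + Y + U² + U*Y) (L(Y, U) = -2 + (Y + ((U*Y + U*U) + U))*(U + (4 - 1*5)) = -2 + (Y + ((U*Y + U²) + U))*(U + (4 - 5)) = -2 + (Y + ((U² + U*Y) + U))*(U - 1) = -2 + (Y + (U + U² + U*Y))*(-1 + U) = -2 + (U + Y + U² + U*Y)*(-1 + U) = -2 + (-1 + U)*(U + Y + U² + U*Y))
√(409 + (12 + 12)*L(3, D)) = √(409 + (12 + 12)*(-2 + 4³ - 1*4 - 1*3 + 3*4²)) = √(409 + 24*(-2 + 64 - 4 - 3 + 3*16)) = √(409 + 24*(-2 + 64 - 4 - 3 + 48)) = √(409 + 24*103) = √(409 + 2472) = √2881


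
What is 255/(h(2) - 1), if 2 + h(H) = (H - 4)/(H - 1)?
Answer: -51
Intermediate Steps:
h(H) = -2 + (-4 + H)/(-1 + H) (h(H) = -2 + (H - 4)/(H - 1) = -2 + (-4 + H)/(-1 + H))
255/(h(2) - 1) = 255/((-2 - 1*2)/(-1 + 2) - 1) = 255/((-2 - 2)/1 - 1) = 255/(1*(-4) - 1) = 255/(-4 - 1) = 255/(-5) = -⅕*255 = -51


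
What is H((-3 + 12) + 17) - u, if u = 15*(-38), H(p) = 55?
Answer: 625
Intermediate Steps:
u = -570
H((-3 + 12) + 17) - u = 55 - 1*(-570) = 55 + 570 = 625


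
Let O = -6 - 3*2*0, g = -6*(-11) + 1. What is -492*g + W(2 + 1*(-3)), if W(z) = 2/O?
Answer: -98893/3 ≈ -32964.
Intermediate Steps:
g = 67 (g = 66 + 1 = 67)
O = -6 (O = -6 - 6*0 = -6 + 0 = -6)
W(z) = -⅓ (W(z) = 2/(-6) = 2*(-⅙) = -⅓)
-492*g + W(2 + 1*(-3)) = -492*67 - ⅓ = -32964 - ⅓ = -98893/3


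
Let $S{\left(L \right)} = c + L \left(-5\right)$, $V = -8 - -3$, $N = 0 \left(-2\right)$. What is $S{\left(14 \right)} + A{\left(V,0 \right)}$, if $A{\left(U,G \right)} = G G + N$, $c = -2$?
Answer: $-72$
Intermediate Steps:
$N = 0$
$V = -5$ ($V = -8 + 3 = -5$)
$A{\left(U,G \right)} = G^{2}$ ($A{\left(U,G \right)} = G G + 0 = G^{2} + 0 = G^{2}$)
$S{\left(L \right)} = -2 - 5 L$ ($S{\left(L \right)} = -2 + L \left(-5\right) = -2 - 5 L$)
$S{\left(14 \right)} + A{\left(V,0 \right)} = \left(-2 - 70\right) + 0^{2} = \left(-2 - 70\right) + 0 = -72 + 0 = -72$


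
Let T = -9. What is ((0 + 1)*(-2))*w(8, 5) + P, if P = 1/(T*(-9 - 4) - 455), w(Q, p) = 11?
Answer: -7437/338 ≈ -22.003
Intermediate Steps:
P = -1/338 (P = 1/(-9*(-9 - 4) - 455) = 1/(-9*(-13) - 455) = 1/(117 - 455) = 1/(-338) = -1/338 ≈ -0.0029586)
((0 + 1)*(-2))*w(8, 5) + P = ((0 + 1)*(-2))*11 - 1/338 = (1*(-2))*11 - 1/338 = -2*11 - 1/338 = -22 - 1/338 = -7437/338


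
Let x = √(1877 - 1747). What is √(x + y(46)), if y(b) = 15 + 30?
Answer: √(45 + √130) ≈ 7.5101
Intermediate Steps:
y(b) = 45
x = √130 ≈ 11.402
√(x + y(46)) = √(√130 + 45) = √(45 + √130)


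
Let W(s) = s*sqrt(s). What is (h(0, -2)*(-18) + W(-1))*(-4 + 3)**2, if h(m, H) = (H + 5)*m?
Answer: -I ≈ -1.0*I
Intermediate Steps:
h(m, H) = m*(5 + H) (h(m, H) = (5 + H)*m = m*(5 + H))
W(s) = s**(3/2)
(h(0, -2)*(-18) + W(-1))*(-4 + 3)**2 = ((0*(5 - 2))*(-18) + (-1)**(3/2))*(-4 + 3)**2 = ((0*3)*(-18) - I)*(-1)**2 = (0*(-18) - I)*1 = (0 - I)*1 = -I*1 = -I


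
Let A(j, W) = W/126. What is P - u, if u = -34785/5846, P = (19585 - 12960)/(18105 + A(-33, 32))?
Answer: 42116823585/6668128826 ≈ 6.3161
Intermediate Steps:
A(j, W) = W/126 (A(j, W) = W*(1/126) = W/126)
P = 417375/1140631 (P = (19585 - 12960)/(18105 + (1/126)*32) = 6625/(18105 + 16/63) = 6625/(1140631/63) = 6625*(63/1140631) = 417375/1140631 ≈ 0.36592)
u = -34785/5846 (u = -34785*1/5846 = -34785/5846 ≈ -5.9502)
P - u = 417375/1140631 - 1*(-34785/5846) = 417375/1140631 + 34785/5846 = 42116823585/6668128826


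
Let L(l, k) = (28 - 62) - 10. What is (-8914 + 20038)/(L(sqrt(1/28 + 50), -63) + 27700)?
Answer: 2781/6914 ≈ 0.40223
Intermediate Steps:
L(l, k) = -44 (L(l, k) = -34 - 10 = -44)
(-8914 + 20038)/(L(sqrt(1/28 + 50), -63) + 27700) = (-8914 + 20038)/(-44 + 27700) = 11124/27656 = 11124*(1/27656) = 2781/6914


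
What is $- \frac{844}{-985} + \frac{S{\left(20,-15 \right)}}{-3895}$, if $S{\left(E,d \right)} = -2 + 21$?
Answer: $\frac{34407}{40385} \approx 0.85197$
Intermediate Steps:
$S{\left(E,d \right)} = 19$
$- \frac{844}{-985} + \frac{S{\left(20,-15 \right)}}{-3895} = - \frac{844}{-985} + \frac{19}{-3895} = \left(-844\right) \left(- \frac{1}{985}\right) + 19 \left(- \frac{1}{3895}\right) = \frac{844}{985} - \frac{1}{205} = \frac{34407}{40385}$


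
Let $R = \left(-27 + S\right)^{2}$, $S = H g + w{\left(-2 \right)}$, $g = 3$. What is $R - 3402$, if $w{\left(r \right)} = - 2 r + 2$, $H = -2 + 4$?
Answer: $-3177$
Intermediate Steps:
$H = 2$
$w{\left(r \right)} = 2 - 2 r$
$S = 12$ ($S = 2 \cdot 3 + \left(2 - -4\right) = 6 + \left(2 + 4\right) = 6 + 6 = 12$)
$R = 225$ ($R = \left(-27 + 12\right)^{2} = \left(-15\right)^{2} = 225$)
$R - 3402 = 225 - 3402 = -3177$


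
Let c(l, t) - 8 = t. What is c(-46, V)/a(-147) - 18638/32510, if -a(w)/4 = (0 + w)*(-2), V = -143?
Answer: -2921573/6371960 ≈ -0.45850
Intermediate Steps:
c(l, t) = 8 + t
a(w) = 8*w (a(w) = -4*(0 + w)*(-2) = -4*w*(-2) = -(-8)*w = 8*w)
c(-46, V)/a(-147) - 18638/32510 = (8 - 143)/((8*(-147))) - 18638/32510 = -135/(-1176) - 18638*1/32510 = -135*(-1/1176) - 9319/16255 = 45/392 - 9319/16255 = -2921573/6371960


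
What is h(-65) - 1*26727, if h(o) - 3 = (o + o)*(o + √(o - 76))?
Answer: -18274 - 130*I*√141 ≈ -18274.0 - 1543.7*I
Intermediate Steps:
h(o) = 3 + 2*o*(o + √(-76 + o)) (h(o) = 3 + (o + o)*(o + √(o - 76)) = 3 + (2*o)*(o + √(-76 + o)) = 3 + 2*o*(o + √(-76 + o)))
h(-65) - 1*26727 = (3 + 2*(-65)² + 2*(-65)*√(-76 - 65)) - 1*26727 = (3 + 2*4225 + 2*(-65)*√(-141)) - 26727 = (3 + 8450 + 2*(-65)*(I*√141)) - 26727 = (3 + 8450 - 130*I*√141) - 26727 = (8453 - 130*I*√141) - 26727 = -18274 - 130*I*√141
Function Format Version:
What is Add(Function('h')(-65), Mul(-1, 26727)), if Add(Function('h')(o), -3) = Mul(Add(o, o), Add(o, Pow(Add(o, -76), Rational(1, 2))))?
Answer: Add(-18274, Mul(-130, I, Pow(141, Rational(1, 2)))) ≈ Add(-18274., Mul(-1543.7, I))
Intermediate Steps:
Function('h')(o) = Add(3, Mul(2, o, Add(o, Pow(Add(-76, o), Rational(1, 2))))) (Function('h')(o) = Add(3, Mul(Add(o, o), Add(o, Pow(Add(o, -76), Rational(1, 2))))) = Add(3, Mul(Mul(2, o), Add(o, Pow(Add(-76, o), Rational(1, 2))))) = Add(3, Mul(2, o, Add(o, Pow(Add(-76, o), Rational(1, 2))))))
Add(Function('h')(-65), Mul(-1, 26727)) = Add(Add(3, Mul(2, Pow(-65, 2)), Mul(2, -65, Pow(Add(-76, -65), Rational(1, 2)))), Mul(-1, 26727)) = Add(Add(3, Mul(2, 4225), Mul(2, -65, Pow(-141, Rational(1, 2)))), -26727) = Add(Add(3, 8450, Mul(2, -65, Mul(I, Pow(141, Rational(1, 2))))), -26727) = Add(Add(3, 8450, Mul(-130, I, Pow(141, Rational(1, 2)))), -26727) = Add(Add(8453, Mul(-130, I, Pow(141, Rational(1, 2)))), -26727) = Add(-18274, Mul(-130, I, Pow(141, Rational(1, 2))))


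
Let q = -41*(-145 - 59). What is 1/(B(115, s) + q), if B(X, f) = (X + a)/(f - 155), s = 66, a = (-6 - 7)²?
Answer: 89/744112 ≈ 0.00011961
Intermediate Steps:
q = 8364 (q = -41*(-204) = 8364)
a = 169 (a = (-13)² = 169)
B(X, f) = (169 + X)/(-155 + f) (B(X, f) = (X + 169)/(f - 155) = (169 + X)/(-155 + f))
1/(B(115, s) + q) = 1/((169 + 115)/(-155 + 66) + 8364) = 1/(284/(-89) + 8364) = 1/(-1/89*284 + 8364) = 1/(-284/89 + 8364) = 1/(744112/89) = 89/744112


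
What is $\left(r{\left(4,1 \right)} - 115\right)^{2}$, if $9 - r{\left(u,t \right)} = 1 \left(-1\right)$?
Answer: $11025$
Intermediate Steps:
$r{\left(u,t \right)} = 10$ ($r{\left(u,t \right)} = 9 - 1 \left(-1\right) = 9 - -1 = 9 + 1 = 10$)
$\left(r{\left(4,1 \right)} - 115\right)^{2} = \left(10 - 115\right)^{2} = \left(-105\right)^{2} = 11025$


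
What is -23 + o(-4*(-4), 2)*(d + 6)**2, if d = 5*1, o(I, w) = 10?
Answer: 1187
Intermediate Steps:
d = 5
-23 + o(-4*(-4), 2)*(d + 6)**2 = -23 + 10*(5 + 6)**2 = -23 + 10*11**2 = -23 + 10*121 = -23 + 1210 = 1187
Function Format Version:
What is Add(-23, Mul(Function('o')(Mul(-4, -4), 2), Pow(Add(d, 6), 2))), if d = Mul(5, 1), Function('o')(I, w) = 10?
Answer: 1187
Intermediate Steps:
d = 5
Add(-23, Mul(Function('o')(Mul(-4, -4), 2), Pow(Add(d, 6), 2))) = Add(-23, Mul(10, Pow(Add(5, 6), 2))) = Add(-23, Mul(10, Pow(11, 2))) = Add(-23, Mul(10, 121)) = Add(-23, 1210) = 1187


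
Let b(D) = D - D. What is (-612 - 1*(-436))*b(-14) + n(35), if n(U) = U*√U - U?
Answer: -35 + 35*√35 ≈ 172.06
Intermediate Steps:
b(D) = 0
n(U) = U^(3/2) - U
(-612 - 1*(-436))*b(-14) + n(35) = (-612 - 1*(-436))*0 + (35^(3/2) - 1*35) = (-612 + 436)*0 + (35*√35 - 35) = -176*0 + (-35 + 35*√35) = 0 + (-35 + 35*√35) = -35 + 35*√35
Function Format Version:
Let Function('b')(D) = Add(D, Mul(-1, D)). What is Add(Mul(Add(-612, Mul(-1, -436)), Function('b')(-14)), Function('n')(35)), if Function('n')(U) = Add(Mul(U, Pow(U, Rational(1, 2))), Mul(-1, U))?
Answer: Add(-35, Mul(35, Pow(35, Rational(1, 2)))) ≈ 172.06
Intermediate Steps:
Function('b')(D) = 0
Function('n')(U) = Add(Pow(U, Rational(3, 2)), Mul(-1, U))
Add(Mul(Add(-612, Mul(-1, -436)), Function('b')(-14)), Function('n')(35)) = Add(Mul(Add(-612, Mul(-1, -436)), 0), Add(Pow(35, Rational(3, 2)), Mul(-1, 35))) = Add(Mul(Add(-612, 436), 0), Add(Mul(35, Pow(35, Rational(1, 2))), -35)) = Add(Mul(-176, 0), Add(-35, Mul(35, Pow(35, Rational(1, 2))))) = Add(0, Add(-35, Mul(35, Pow(35, Rational(1, 2))))) = Add(-35, Mul(35, Pow(35, Rational(1, 2))))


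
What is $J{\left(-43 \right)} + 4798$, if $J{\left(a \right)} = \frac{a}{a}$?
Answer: $4799$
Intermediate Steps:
$J{\left(a \right)} = 1$
$J{\left(-43 \right)} + 4798 = 1 + 4798 = 4799$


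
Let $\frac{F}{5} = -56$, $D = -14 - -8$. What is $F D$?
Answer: $1680$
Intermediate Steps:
$D = -6$ ($D = -14 + 8 = -6$)
$F = -280$ ($F = 5 \left(-56\right) = -280$)
$F D = \left(-280\right) \left(-6\right) = 1680$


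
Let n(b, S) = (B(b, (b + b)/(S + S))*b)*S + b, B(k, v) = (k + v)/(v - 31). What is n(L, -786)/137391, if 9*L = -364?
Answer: 8167166644/27071110467 ≈ 0.30169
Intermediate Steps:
L = -364/9 (L = (⅑)*(-364) = -364/9 ≈ -40.444)
B(k, v) = (k + v)/(-31 + v)
n(b, S) = b + S*b*(b + b/S)/(-31 + b/S) (n(b, S) = (((b + (b + b)/(S + S))/(-31 + (b + b)/(S + S)))*b)*S + b = (((b + (2*b)/((2*S)))/(-31 + (2*b)/((2*S))))*b)*S + b = (((b + (2*b)*(1/(2*S)))/(-31 + (2*b)*(1/(2*S))))*b)*S + b = (((b + b/S)/(-31 + b/S))*b)*S + b = (b*(b + b/S)/(-31 + b/S))*S + b = S*b*(b + b/S)/(-31 + b/S) + b = b + S*b*(b + b/S)/(-31 + b/S))
n(L, -786)/137391 = -1*(-364/9)*(-364/9 - 31*(-786) - 786*(-364/9)*(1 - 786))/(-1*(-364/9) + 31*(-786))/137391 = -1*(-364/9)*(-364/9 + 24366 - 786*(-364/9)*(-785))/(364/9 - 24366)*(1/137391) = -1*(-364/9)*(-364/9 + 24366 - 74863880/3)/(-218930/9)*(1/137391) = -1*(-364/9)*(-9/218930)*(-224372710/9)*(1/137391) = (8167166644/197037)*(1/137391) = 8167166644/27071110467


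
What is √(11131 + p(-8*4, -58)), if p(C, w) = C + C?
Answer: √11067 ≈ 105.20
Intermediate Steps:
p(C, w) = 2*C
√(11131 + p(-8*4, -58)) = √(11131 + 2*(-8*4)) = √(11131 + 2*(-32)) = √(11131 - 64) = √11067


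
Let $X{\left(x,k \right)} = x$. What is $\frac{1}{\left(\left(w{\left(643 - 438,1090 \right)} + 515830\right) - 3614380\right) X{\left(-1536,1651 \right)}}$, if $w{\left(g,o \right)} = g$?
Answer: $\frac{1}{4759057920} \approx 2.1013 \cdot 10^{-10}$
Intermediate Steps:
$\frac{1}{\left(\left(w{\left(643 - 438,1090 \right)} + 515830\right) - 3614380\right) X{\left(-1536,1651 \right)}} = \frac{1}{\left(\left(\left(643 - 438\right) + 515830\right) - 3614380\right) \left(-1536\right)} = \frac{1}{\left(\left(643 - 438\right) + 515830\right) - 3614380} \left(- \frac{1}{1536}\right) = \frac{1}{\left(205 + 515830\right) - 3614380} \left(- \frac{1}{1536}\right) = \frac{1}{516035 - 3614380} \left(- \frac{1}{1536}\right) = \frac{1}{-3098345} \left(- \frac{1}{1536}\right) = \left(- \frac{1}{3098345}\right) \left(- \frac{1}{1536}\right) = \frac{1}{4759057920}$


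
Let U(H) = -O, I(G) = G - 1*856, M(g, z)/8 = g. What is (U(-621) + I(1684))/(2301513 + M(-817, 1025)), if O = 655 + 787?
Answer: -614/2294977 ≈ -0.00026754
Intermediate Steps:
M(g, z) = 8*g
O = 1442
I(G) = -856 + G (I(G) = G - 856 = -856 + G)
U(H) = -1442 (U(H) = -1*1442 = -1442)
(U(-621) + I(1684))/(2301513 + M(-817, 1025)) = (-1442 + (-856 + 1684))/(2301513 + 8*(-817)) = (-1442 + 828)/(2301513 - 6536) = -614/2294977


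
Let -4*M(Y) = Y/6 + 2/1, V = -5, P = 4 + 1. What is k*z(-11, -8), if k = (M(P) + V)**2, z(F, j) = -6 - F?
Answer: 93845/576 ≈ 162.93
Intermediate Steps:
P = 5
M(Y) = -1/2 - Y/24 (M(Y) = -(Y/6 + 2/1)/4 = -(Y*(1/6) + 2*1)/4 = -(Y/6 + 2)/4 = -(2 + Y/6)/4 = -1/2 - Y/24)
k = 18769/576 (k = ((-1/2 - 1/24*5) - 5)**2 = ((-1/2 - 5/24) - 5)**2 = (-17/24 - 5)**2 = (-137/24)**2 = 18769/576 ≈ 32.585)
k*z(-11, -8) = 18769*(-6 - 1*(-11))/576 = 18769*(-6 + 11)/576 = (18769/576)*5 = 93845/576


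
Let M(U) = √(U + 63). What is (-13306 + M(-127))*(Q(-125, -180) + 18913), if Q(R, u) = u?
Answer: -249261298 + 149864*I ≈ -2.4926e+8 + 1.4986e+5*I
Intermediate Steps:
M(U) = √(63 + U)
(-13306 + M(-127))*(Q(-125, -180) + 18913) = (-13306 + √(63 - 127))*(-180 + 18913) = (-13306 + √(-64))*18733 = (-13306 + 8*I)*18733 = -249261298 + 149864*I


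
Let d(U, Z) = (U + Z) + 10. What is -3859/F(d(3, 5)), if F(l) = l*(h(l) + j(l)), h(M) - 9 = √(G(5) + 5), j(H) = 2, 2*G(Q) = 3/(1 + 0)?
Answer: -42449/2061 + 3859*√26/4122 ≈ -15.823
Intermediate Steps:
G(Q) = 3/2 (G(Q) = (3/(1 + 0))/2 = (3/1)/2 = (3*1)/2 = (½)*3 = 3/2)
d(U, Z) = 10 + U + Z
h(M) = 9 + √26/2 (h(M) = 9 + √(3/2 + 5) = 9 + √(13/2) = 9 + √26/2)
F(l) = l*(11 + √26/2) (F(l) = l*((9 + √26/2) + 2) = l*(11 + √26/2))
-3859/F(d(3, 5)) = -3859*2/((22 + √26)*(10 + 3 + 5)) = -3859*1/(9*(22 + √26)) = -3859/(198 + 9*√26)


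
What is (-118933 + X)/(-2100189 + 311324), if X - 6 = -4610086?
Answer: 64781/24505 ≈ 2.6436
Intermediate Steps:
X = -4610080 (X = 6 - 4610086 = -4610080)
(-118933 + X)/(-2100189 + 311324) = (-118933 - 4610080)/(-2100189 + 311324) = -4729013/(-1788865) = -4729013*(-1/1788865) = 64781/24505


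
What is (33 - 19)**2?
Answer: 196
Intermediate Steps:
(33 - 19)**2 = 14**2 = 196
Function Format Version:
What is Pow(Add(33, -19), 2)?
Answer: 196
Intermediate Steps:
Pow(Add(33, -19), 2) = Pow(14, 2) = 196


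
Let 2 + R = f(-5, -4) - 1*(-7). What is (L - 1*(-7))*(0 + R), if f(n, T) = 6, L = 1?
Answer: 88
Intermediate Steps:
R = 11 (R = -2 + (6 - 1*(-7)) = -2 + (6 + 7) = -2 + 13 = 11)
(L - 1*(-7))*(0 + R) = (1 - 1*(-7))*(0 + 11) = (1 + 7)*11 = 8*11 = 88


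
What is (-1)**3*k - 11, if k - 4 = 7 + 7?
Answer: -29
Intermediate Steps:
k = 18 (k = 4 + (7 + 7) = 4 + 14 = 18)
(-1)**3*k - 11 = (-1)**3*18 - 11 = -1*18 - 11 = -18 - 11 = -29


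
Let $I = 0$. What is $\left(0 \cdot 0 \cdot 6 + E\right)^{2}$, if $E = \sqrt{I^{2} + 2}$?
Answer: $2$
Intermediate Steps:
$E = \sqrt{2}$ ($E = \sqrt{0^{2} + 2} = \sqrt{0 + 2} = \sqrt{2} \approx 1.4142$)
$\left(0 \cdot 0 \cdot 6 + E\right)^{2} = \left(0 \cdot 0 \cdot 6 + \sqrt{2}\right)^{2} = \left(0 \cdot 6 + \sqrt{2}\right)^{2} = \left(0 + \sqrt{2}\right)^{2} = \left(\sqrt{2}\right)^{2} = 2$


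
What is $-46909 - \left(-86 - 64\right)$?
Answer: $-46759$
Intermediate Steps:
$-46909 - \left(-86 - 64\right) = -46909 - -150 = -46909 + 150 = -46759$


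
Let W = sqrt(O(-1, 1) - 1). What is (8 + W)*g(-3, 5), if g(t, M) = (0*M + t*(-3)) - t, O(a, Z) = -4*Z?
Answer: 96 + 12*I*sqrt(5) ≈ 96.0 + 26.833*I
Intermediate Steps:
W = I*sqrt(5) (W = sqrt(-4*1 - 1) = sqrt(-4 - 1) = sqrt(-5) = I*sqrt(5) ≈ 2.2361*I)
g(t, M) = -4*t (g(t, M) = (0 - 3*t) - t = -3*t - t = -4*t)
(8 + W)*g(-3, 5) = (8 + I*sqrt(5))*(-4*(-3)) = (8 + I*sqrt(5))*12 = 96 + 12*I*sqrt(5)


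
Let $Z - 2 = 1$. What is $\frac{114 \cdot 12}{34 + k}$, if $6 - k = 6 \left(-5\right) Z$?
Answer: $\frac{684}{65} \approx 10.523$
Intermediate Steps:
$Z = 3$ ($Z = 2 + 1 = 3$)
$k = 96$ ($k = 6 - 6 \left(-5\right) 3 = 6 - \left(-30\right) 3 = 6 - -90 = 6 + 90 = 96$)
$\frac{114 \cdot 12}{34 + k} = \frac{114 \cdot 12}{34 + 96} = \frac{1368}{130} = 1368 \cdot \frac{1}{130} = \frac{684}{65}$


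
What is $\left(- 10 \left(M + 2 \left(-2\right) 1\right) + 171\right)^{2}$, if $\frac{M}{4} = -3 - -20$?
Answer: $219961$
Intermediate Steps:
$M = 68$ ($M = 4 \left(-3 - -20\right) = 4 \left(-3 + 20\right) = 4 \cdot 17 = 68$)
$\left(- 10 \left(M + 2 \left(-2\right) 1\right) + 171\right)^{2} = \left(- 10 \left(68 + 2 \left(-2\right) 1\right) + 171\right)^{2} = \left(- 10 \left(68 - 4\right) + 171\right)^{2} = \left(\left(-10\right) 64 + 171\right)^{2} = \left(-640 + 171\right)^{2} = \left(-469\right)^{2} = 219961$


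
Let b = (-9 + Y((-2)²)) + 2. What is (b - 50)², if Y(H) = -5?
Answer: 3844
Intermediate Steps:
b = -12 (b = (-9 - 5) + 2 = -14 + 2 = -12)
(b - 50)² = (-12 - 50)² = (-62)² = 3844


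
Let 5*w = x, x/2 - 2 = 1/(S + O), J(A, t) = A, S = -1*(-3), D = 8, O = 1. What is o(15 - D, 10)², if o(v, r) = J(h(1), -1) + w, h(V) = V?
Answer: 361/100 ≈ 3.6100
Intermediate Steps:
S = 3
x = 9/2 (x = 4 + 2/(3 + 1) = 4 + 2/4 = 4 + 2*(¼) = 4 + ½ = 9/2 ≈ 4.5000)
w = 9/10 (w = (⅕)*(9/2) = 9/10 ≈ 0.90000)
o(v, r) = 19/10 (o(v, r) = 1 + 9/10 = 19/10)
o(15 - D, 10)² = (19/10)² = 361/100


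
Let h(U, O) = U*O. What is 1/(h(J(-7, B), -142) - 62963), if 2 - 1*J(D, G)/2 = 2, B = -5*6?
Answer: -1/62963 ≈ -1.5882e-5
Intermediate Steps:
B = -30
J(D, G) = 0 (J(D, G) = 4 - 2*2 = 4 - 4 = 0)
h(U, O) = O*U
1/(h(J(-7, B), -142) - 62963) = 1/(-142*0 - 62963) = 1/(0 - 62963) = 1/(-62963) = -1/62963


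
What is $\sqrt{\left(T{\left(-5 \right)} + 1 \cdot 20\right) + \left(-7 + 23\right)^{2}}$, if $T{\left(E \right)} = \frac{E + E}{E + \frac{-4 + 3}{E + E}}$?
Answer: $\frac{2 \sqrt{3406}}{7} \approx 16.675$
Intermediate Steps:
$T{\left(E \right)} = \frac{2 E}{E - \frac{1}{2 E}}$
$\sqrt{\left(T{\left(-5 \right)} + 1 \cdot 20\right) + \left(-7 + 23\right)^{2}} = \sqrt{\left(\frac{4 \left(-5\right)^{2}}{-1 + 2 \left(-5\right)^{2}} + 1 \cdot 20\right) + \left(-7 + 23\right)^{2}} = \sqrt{\left(4 \cdot 25 \frac{1}{-1 + 2 \cdot 25} + 20\right) + 16^{2}} = \sqrt{\left(4 \cdot 25 \frac{1}{-1 + 50} + 20\right) + 256} = \sqrt{\left(4 \cdot 25 \cdot \frac{1}{49} + 20\right) + 256} = \sqrt{\left(\frac{100}{49} + 20\right) + 256} = \sqrt{\frac{1080}{49} + 256} = \sqrt{\frac{13624}{49}} = \frac{2 \sqrt{3406}}{7}$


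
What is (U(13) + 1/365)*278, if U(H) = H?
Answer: 1319388/365 ≈ 3614.8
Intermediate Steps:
(U(13) + 1/365)*278 = (13 + 1/365)*278 = (4746/365)*278 = 1319388/365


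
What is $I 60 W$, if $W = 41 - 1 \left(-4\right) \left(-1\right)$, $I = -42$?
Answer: $-93240$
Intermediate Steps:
$W = 37$ ($W = 41 - \left(-4\right) \left(-1\right) = 41 - 4 = 37$)
$I 60 W = \left(-42\right) 60 \cdot 37 = \left(-2520\right) 37 = -93240$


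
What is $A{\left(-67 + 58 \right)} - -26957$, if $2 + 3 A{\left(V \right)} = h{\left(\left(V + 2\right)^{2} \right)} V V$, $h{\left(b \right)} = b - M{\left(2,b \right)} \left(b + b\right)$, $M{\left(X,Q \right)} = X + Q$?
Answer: $- \frac{320000}{3} \approx -1.0667 \cdot 10^{5}$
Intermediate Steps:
$M{\left(X,Q \right)} = Q + X$
$h{\left(b \right)} = b - 2 b \left(2 + b\right)$ ($h{\left(b \right)} = b - \left(b + 2\right) \left(b + b\right) = b - \left(2 + b\right) 2 b = b - 2 b \left(2 + b\right)$)
$A{\left(V \right)} = - \frac{2}{3} - \frac{V^{2} \left(2 + V\right)^{2} \left(3 + 2 \left(2 + V\right)^{2}\right)}{3}$ ($A{\left(V \right)} = - \frac{2}{3} + \frac{- \left(V + 2\right)^{2} \left(3 + 2 \left(V + 2\right)^{2}\right) V V}{3} = - \frac{2}{3} + \frac{- \left(2 + V\right)^{2} \left(3 + 2 \left(2 + V\right)^{2}\right) V V}{3} = - \frac{2}{3} + \frac{- V \left(2 + V\right)^{2} \left(3 + 2 \left(2 + V\right)^{2}\right) V}{3} = - \frac{2}{3} + \frac{\left(-1\right) V^{2} \left(2 + V\right)^{2} \left(3 + 2 \left(2 + V\right)^{2}\right)}{3} = - \frac{2}{3} - \frac{V^{2} \left(2 + V\right)^{2} \left(3 + 2 \left(2 + V\right)^{2}\right)}{3}$)
$A{\left(-67 + 58 \right)} - -26957 = \left(- \frac{2}{3} + \frac{\left(-67 + 58\right)^{2} \left(2 + \left(-67 + 58\right)\right)^{2} \left(-3 - 2 \left(2 + \left(-67 + 58\right)\right)^{2}\right)}{3}\right) - -26957 = \left(- \frac{2}{3} + \frac{\left(-9\right)^{2} \left(2 - 9\right)^{2} \left(-3 - 2 \left(2 - 9\right)^{2}\right)}{3}\right) + 26957 = \left(- \frac{2}{3} + \frac{1}{3} \cdot 81 \left(-7\right)^{2} \left(-3 - 2 \left(-7\right)^{2}\right)\right) + 26957 = \left(- \frac{2}{3} + \frac{1}{3} \cdot 81 \cdot 49 \left(-3 - 98\right)\right) + 26957 = \left(- \frac{2}{3} + \frac{1}{3} \cdot 81 \cdot 49 \left(-101\right)\right) + 26957 = \left(- \frac{2}{3} - 133623\right) + 26957 = - \frac{400871}{3} + 26957 = - \frac{320000}{3}$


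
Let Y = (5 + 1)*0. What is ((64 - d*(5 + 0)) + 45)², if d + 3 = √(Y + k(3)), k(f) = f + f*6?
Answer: 15901 - 1240*√21 ≈ 10219.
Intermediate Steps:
k(f) = 7*f (k(f) = f + 6*f = 7*f)
Y = 0 (Y = 6*0 = 0)
d = -3 + √21 (d = -3 + √(0 + 7*3) = -3 + √(0 + 21) = -3 + √21 ≈ 1.5826)
((64 - d*(5 + 0)) + 45)² = ((64 - (-3 + √21)*(5 + 0)) + 45)² = ((64 - (-3 + √21)*5) + 45)² = ((64 - (-15 + 5*√21)) + 45)² = ((64 + (15 - 5*√21)) + 45)² = ((79 - 5*√21) + 45)² = (124 - 5*√21)²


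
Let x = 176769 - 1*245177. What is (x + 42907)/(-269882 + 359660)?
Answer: -25501/89778 ≈ -0.28405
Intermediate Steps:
x = -68408 (x = 176769 - 245177 = -68408)
(x + 42907)/(-269882 + 359660) = (-68408 + 42907)/(-269882 + 359660) = -25501/89778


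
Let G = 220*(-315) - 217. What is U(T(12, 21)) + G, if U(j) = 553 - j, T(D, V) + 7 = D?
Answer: -68969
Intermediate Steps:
G = -69517 (G = -69300 - 217 = -69517)
T(D, V) = -7 + D
U(T(12, 21)) + G = (553 - (-7 + 12)) - 69517 = (553 - 1*5) - 69517 = (553 - 5) - 69517 = 548 - 69517 = -68969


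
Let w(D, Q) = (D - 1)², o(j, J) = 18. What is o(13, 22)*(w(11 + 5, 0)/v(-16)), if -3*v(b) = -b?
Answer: -6075/8 ≈ -759.38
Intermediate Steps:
v(b) = b/3 (v(b) = -(-1)*b/3 = b/3)
w(D, Q) = (-1 + D)²
o(13, 22)*(w(11 + 5, 0)/v(-16)) = 18*((-1 + (11 + 5))²/(((⅓)*(-16)))) = 18*((-1 + 16)²/(-16/3)) = 18*(15²*(-3/16)) = 18*(225*(-3/16)) = 18*(-675/16) = -6075/8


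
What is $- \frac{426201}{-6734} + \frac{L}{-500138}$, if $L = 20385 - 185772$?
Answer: $\frac{53568257949}{841982323} \approx 63.622$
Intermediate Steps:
$L = -165387$
$- \frac{426201}{-6734} + \frac{L}{-500138} = - \frac{426201}{-6734} - \frac{165387}{-500138} = \left(-426201\right) \left(- \frac{1}{6734}\right) - - \frac{165387}{500138} = \frac{426201}{6734} + \frac{165387}{500138} = \frac{53568257949}{841982323}$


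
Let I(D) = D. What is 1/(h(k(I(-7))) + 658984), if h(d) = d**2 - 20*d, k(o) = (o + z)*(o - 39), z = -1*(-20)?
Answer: 1/1028548 ≈ 9.7224e-7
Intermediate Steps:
z = 20
k(o) = (-39 + o)*(20 + o) (k(o) = (o + 20)*(o - 39) = (20 + o)*(-39 + o) = (-39 + o)*(20 + o))
1/(h(k(I(-7))) + 658984) = 1/((-780 + (-7)**2 - 19*(-7))*(-20 + (-780 + (-7)**2 - 19*(-7))) + 658984) = 1/((-780 + 49 + 133)*(-20 + (-780 + 49 + 133)) + 658984) = 1/(-598*(-20 - 598) + 658984) = 1/(-598*(-618) + 658984) = 1/(369564 + 658984) = 1/1028548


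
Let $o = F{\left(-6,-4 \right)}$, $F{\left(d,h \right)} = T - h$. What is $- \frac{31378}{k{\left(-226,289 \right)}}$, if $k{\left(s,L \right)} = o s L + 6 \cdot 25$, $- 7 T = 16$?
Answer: $\frac{109823}{391359} \approx 0.28062$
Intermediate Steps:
$T = - \frac{16}{7}$ ($T = \left(- \frac{1}{7}\right) 16 = - \frac{16}{7} \approx -2.2857$)
$F{\left(d,h \right)} = - \frac{16}{7} - h$
$o = \frac{12}{7}$ ($o = - \frac{16}{7} - -4 = - \frac{16}{7} + 4 = \frac{12}{7} \approx 1.7143$)
$k{\left(s,L \right)} = 150 + \frac{12 L s}{7}$ ($k{\left(s,L \right)} = \frac{12 s}{7} L + 6 \cdot 25 = \frac{12 L s}{7} + 150 = 150 + \frac{12 L s}{7}$)
$- \frac{31378}{k{\left(-226,289 \right)}} = - \frac{31378}{150 + \frac{12}{7} \cdot 289 \left(-226\right)} = - \frac{31378}{150 - \frac{783768}{7}} = - \frac{31378}{- \frac{782718}{7}} = \left(-31378\right) \left(- \frac{7}{782718}\right) = \frac{109823}{391359}$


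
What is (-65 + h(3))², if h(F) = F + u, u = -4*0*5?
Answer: 3844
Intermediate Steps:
u = 0 (u = 0*5 = 0)
h(F) = F (h(F) = F + 0 = F)
(-65 + h(3))² = (-65 + 3)² = (-62)² = 3844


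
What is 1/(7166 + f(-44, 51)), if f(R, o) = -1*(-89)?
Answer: 1/7255 ≈ 0.00013784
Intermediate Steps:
f(R, o) = 89
1/(7166 + f(-44, 51)) = 1/(7166 + 89) = 1/7255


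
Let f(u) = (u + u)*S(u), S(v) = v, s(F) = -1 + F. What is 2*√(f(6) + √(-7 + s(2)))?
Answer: 2*√(72 + I*√6) ≈ 16.973 + 0.28863*I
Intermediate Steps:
f(u) = 2*u² (f(u) = (u + u)*u = (2*u)*u = 2*u²)
2*√(f(6) + √(-7 + s(2))) = 2*√(2*6² + √(-7 + (-1 + 2))) = 2*√(2*36 + √(-7 + 1)) = 2*√(72 + √(-6)) = 2*√(72 + I*√6)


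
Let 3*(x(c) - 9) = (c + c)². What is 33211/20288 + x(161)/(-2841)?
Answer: -1821031415/172914624 ≈ -10.531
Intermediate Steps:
x(c) = 9 + 4*c²/3 (x(c) = 9 + (c + c)²/3 = 9 + (2*c)²/3 = 9 + (4*c²)/3 = 9 + 4*c²/3)
33211/20288 + x(161)/(-2841) = 33211/20288 + (9 + (4/3)*161²)/(-2841) = 33211*(1/20288) + (9 + (4/3)*25921)*(-1/2841) = 33211/20288 + (9 + 103684/3)*(-1/2841) = 33211/20288 + (103711/3)*(-1/2841) = 33211/20288 - 103711/8523 = -1821031415/172914624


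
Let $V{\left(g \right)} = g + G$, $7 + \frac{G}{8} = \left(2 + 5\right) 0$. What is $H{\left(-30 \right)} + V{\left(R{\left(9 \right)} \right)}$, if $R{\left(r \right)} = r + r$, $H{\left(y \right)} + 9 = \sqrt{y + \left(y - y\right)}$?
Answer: $-47 + i \sqrt{30} \approx -47.0 + 5.4772 i$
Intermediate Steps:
$H{\left(y \right)} = -9 + \sqrt{y}$ ($H{\left(y \right)} = -9 + \sqrt{y + \left(y - y\right)} = -9 + \sqrt{y + 0} = -9 + \sqrt{y}$)
$R{\left(r \right)} = 2 r$
$G = -56$ ($G = -56 + 8 \left(2 + 5\right) 0 = -56 + 8 \cdot 7 \cdot 0 = -56 + 8 \cdot 0 = -56 + 0 = -56$)
$V{\left(g \right)} = -56 + g$ ($V{\left(g \right)} = g - 56 = -56 + g$)
$H{\left(-30 \right)} + V{\left(R{\left(9 \right)} \right)} = \left(-9 + \sqrt{-30}\right) + \left(-56 + 2 \cdot 9\right) = \left(-9 + i \sqrt{30}\right) + \left(-56 + 18\right) = \left(-9 + i \sqrt{30}\right) - 38 = -47 + i \sqrt{30}$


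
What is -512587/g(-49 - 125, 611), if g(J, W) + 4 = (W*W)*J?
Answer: 512587/64957858 ≈ 0.0078911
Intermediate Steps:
g(J, W) = -4 + J*W² (g(J, W) = -4 + (W*W)*J = -4 + W²*J = -4 + J*W²)
-512587/g(-49 - 125, 611) = -512587/(-4 + (-49 - 125)*611²) = -512587/(-4 - 174*373321) = -512587/(-4 - 64957854) = -512587/(-64957858) = -512587*(-1/64957858) = 512587/64957858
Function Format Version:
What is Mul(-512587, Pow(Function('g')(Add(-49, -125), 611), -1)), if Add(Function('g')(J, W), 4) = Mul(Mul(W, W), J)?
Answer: Rational(512587, 64957858) ≈ 0.0078911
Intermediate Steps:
Function('g')(J, W) = Add(-4, Mul(J, Pow(W, 2))) (Function('g')(J, W) = Add(-4, Mul(Mul(W, W), J)) = Add(-4, Mul(Pow(W, 2), J)) = Add(-4, Mul(J, Pow(W, 2))))
Mul(-512587, Pow(Function('g')(Add(-49, -125), 611), -1)) = Mul(-512587, Pow(Add(-4, Mul(Add(-49, -125), Pow(611, 2))), -1)) = Mul(-512587, Pow(Add(-4, Mul(-174, 373321)), -1)) = Mul(-512587, Pow(Add(-4, -64957854), -1)) = Mul(-512587, Pow(-64957858, -1)) = Mul(-512587, Rational(-1, 64957858)) = Rational(512587, 64957858)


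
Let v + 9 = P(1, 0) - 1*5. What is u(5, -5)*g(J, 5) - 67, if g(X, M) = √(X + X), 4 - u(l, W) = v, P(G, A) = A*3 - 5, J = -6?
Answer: -67 + 46*I*√3 ≈ -67.0 + 79.674*I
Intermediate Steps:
P(G, A) = -5 + 3*A (P(G, A) = 3*A - 5 = -5 + 3*A)
v = -19 (v = -9 + ((-5 + 3*0) - 1*5) = -9 + ((-5 + 0) - 5) = -9 + (-5 - 5) = -9 - 10 = -19)
u(l, W) = 23 (u(l, W) = 4 - 1*(-19) = 4 + 19 = 23)
g(X, M) = √2*√X (g(X, M) = √(2*X) = √2*√X)
u(5, -5)*g(J, 5) - 67 = 23*(√2*√(-6)) - 67 = 23*(√2*(I*√6)) - 67 = 23*(2*I*√3) - 67 = 46*I*√3 - 67 = -67 + 46*I*√3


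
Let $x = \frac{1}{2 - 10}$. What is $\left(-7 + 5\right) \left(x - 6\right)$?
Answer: $\frac{49}{4} \approx 12.25$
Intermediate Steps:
$x = - \frac{1}{8}$ ($x = \frac{1}{-8} = - \frac{1}{8} \approx -0.125$)
$\left(-7 + 5\right) \left(x - 6\right) = \left(-7 + 5\right) \left(- \frac{1}{8} - 6\right) = \left(-2\right) \left(- \frac{49}{8}\right) = \frac{49}{4}$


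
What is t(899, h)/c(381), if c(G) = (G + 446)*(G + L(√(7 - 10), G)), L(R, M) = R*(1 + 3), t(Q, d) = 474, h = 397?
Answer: 60198/40029281 - 632*I*√3/40029281 ≈ 0.0015038 - 2.7346e-5*I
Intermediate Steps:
L(R, M) = 4*R (L(R, M) = R*4 = 4*R)
c(G) = (446 + G)*(G + 4*I*√3) (c(G) = (G + 446)*(G + 4*√(7 - 10)) = (446 + G)*(G + 4*√(-3)) = (446 + G)*(G + 4*(I*√3)) = (446 + G)*(G + 4*I*√3))
t(899, h)/c(381) = 474/(381² + 446*381 + 1784*I*√3 + 4*I*381*√3) = 474/(145161 + 169926 + 1784*I*√3 + 1524*I*√3) = 474/(315087 + 3308*I*√3)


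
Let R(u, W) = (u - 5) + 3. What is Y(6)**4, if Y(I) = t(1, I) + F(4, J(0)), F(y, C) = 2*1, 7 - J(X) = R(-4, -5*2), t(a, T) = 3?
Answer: 625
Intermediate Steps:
R(u, W) = -2 + u (R(u, W) = (-5 + u) + 3 = -2 + u)
J(X) = 13 (J(X) = 7 - (-2 - 4) = 7 - 1*(-6) = 7 + 6 = 13)
F(y, C) = 2
Y(I) = 5 (Y(I) = 3 + 2 = 5)
Y(6)**4 = 5**4 = 625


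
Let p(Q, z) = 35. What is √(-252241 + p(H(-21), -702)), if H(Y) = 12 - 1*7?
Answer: I*√252206 ≈ 502.2*I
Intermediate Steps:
H(Y) = 5 (H(Y) = 12 - 7 = 5)
√(-252241 + p(H(-21), -702)) = √(-252241 + 35) = √(-252206) = I*√252206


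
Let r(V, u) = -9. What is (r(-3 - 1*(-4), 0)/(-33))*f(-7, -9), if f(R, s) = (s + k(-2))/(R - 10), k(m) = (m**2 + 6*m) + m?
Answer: 57/187 ≈ 0.30481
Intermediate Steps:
k(m) = m**2 + 7*m
f(R, s) = (-10 + s)/(-10 + R) (f(R, s) = (s - 2*(7 - 2))/(R - 10) = (s - 2*5)/(-10 + R) = (s - 10)/(-10 + R) = (-10 + s)/(-10 + R))
(r(-3 - 1*(-4), 0)/(-33))*f(-7, -9) = (-9/(-33))*((-10 - 9)/(-10 - 7)) = (-1/33*(-9))*(-19/(-17)) = 3*(-1/17*(-19))/11 = (3/11)*(19/17) = 57/187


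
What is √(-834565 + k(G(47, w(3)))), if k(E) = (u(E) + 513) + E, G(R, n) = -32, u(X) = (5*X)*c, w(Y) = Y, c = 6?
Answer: 2*I*√208761 ≈ 913.81*I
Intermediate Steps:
u(X) = 30*X (u(X) = (5*X)*6 = 30*X)
k(E) = 513 + 31*E (k(E) = (30*E + 513) + E = (513 + 30*E) + E = 513 + 31*E)
√(-834565 + k(G(47, w(3)))) = √(-834565 + (513 + 31*(-32))) = √(-834565 + (513 - 992)) = √(-834565 - 479) = √(-835044) = 2*I*√208761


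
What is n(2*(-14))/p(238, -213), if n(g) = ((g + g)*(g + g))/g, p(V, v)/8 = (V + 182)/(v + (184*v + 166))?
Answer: 39239/30 ≈ 1308.0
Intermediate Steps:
p(V, v) = 8*(182 + V)/(166 + 185*v) (p(V, v) = 8*((V + 182)/(v + (184*v + 166))) = 8*((182 + V)/(v + (166 + 184*v))) = 8*((182 + V)/(166 + 185*v)) = 8*(182 + V)/(166 + 185*v))
n(g) = 4*g (n(g) = ((2*g)*(2*g))/g = (4*g**2)/g = 4*g)
n(2*(-14))/p(238, -213) = (4*(2*(-14)))/((8*(182 + 238)/(166 + 185*(-213)))) = (4*(-28))/((8*420/(166 - 39405))) = -112/(8*420/(-39239)) = -112/(8*(-1/39239)*420) = -112/(-3360/39239) = -112*(-39239/3360) = 39239/30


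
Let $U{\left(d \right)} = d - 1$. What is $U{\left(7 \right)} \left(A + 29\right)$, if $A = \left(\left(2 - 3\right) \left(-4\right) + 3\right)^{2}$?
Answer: $468$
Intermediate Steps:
$U{\left(d \right)} = -1 + d$
$A = 49$ ($A = \left(\left(-1\right) \left(-4\right) + 3\right)^{2} = \left(4 + 3\right)^{2} = 7^{2} = 49$)
$U{\left(7 \right)} \left(A + 29\right) = \left(-1 + 7\right) \left(49 + 29\right) = 6 \cdot 78 = 468$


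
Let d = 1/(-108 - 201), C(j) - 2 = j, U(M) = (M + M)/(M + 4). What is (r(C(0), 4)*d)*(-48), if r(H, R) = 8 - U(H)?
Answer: 352/309 ≈ 1.1392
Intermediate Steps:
U(M) = 2*M/(4 + M) (U(M) = (2*M)/(4 + M) = 2*M/(4 + M))
C(j) = 2 + j
r(H, R) = 8 - 2*H/(4 + H)
d = -1/309 (d = 1/(-309) = -1/309 ≈ -0.0032362)
(r(C(0), 4)*d)*(-48) = ((2*(16 + 3*(2 + 0))/(4 + (2 + 0)))*(-1/309))*(-48) = ((2*(16 + 3*2)/(4 + 2))*(-1/309))*(-48) = ((2*(16 + 6)/6)*(-1/309))*(-48) = ((2*(⅙)*22)*(-1/309))*(-48) = ((22/3)*(-1/309))*(-48) = -22/927*(-48) = 352/309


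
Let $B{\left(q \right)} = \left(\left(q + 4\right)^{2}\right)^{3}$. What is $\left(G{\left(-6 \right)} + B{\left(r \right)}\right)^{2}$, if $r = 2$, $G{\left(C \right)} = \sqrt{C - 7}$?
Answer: $\left(46656 + i \sqrt{13}\right)^{2} \approx 2.1768 \cdot 10^{9} + 3.4 \cdot 10^{5} i$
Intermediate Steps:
$G{\left(C \right)} = \sqrt{-7 + C}$
$B{\left(q \right)} = \left(4 + q\right)^{6}$ ($B{\left(q \right)} = \left(\left(4 + q\right)^{2}\right)^{3} = \left(4 + q\right)^{6}$)
$\left(G{\left(-6 \right)} + B{\left(r \right)}\right)^{2} = \left(\sqrt{-7 - 6} + \left(4 + 2\right)^{6}\right)^{2} = \left(\sqrt{-13} + 6^{6}\right)^{2} = \left(i \sqrt{13} + 46656\right)^{2} = \left(46656 + i \sqrt{13}\right)^{2}$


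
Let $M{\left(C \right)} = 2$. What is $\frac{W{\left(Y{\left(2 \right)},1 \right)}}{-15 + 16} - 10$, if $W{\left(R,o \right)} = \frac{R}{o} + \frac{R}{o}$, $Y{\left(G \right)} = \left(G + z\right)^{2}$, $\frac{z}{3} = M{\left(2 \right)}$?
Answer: $118$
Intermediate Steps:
$z = 6$ ($z = 3 \cdot 2 = 6$)
$Y{\left(G \right)} = \left(6 + G\right)^{2}$ ($Y{\left(G \right)} = \left(G + 6\right)^{2} = \left(6 + G\right)^{2}$)
$W{\left(R,o \right)} = \frac{2 R}{o}$
$\frac{W{\left(Y{\left(2 \right)},1 \right)}}{-15 + 16} - 10 = \frac{2 \left(6 + 2\right)^{2} \cdot 1^{-1}}{-15 + 16} - 10 = \frac{2 \cdot 8^{2} \cdot 1}{1} - 10 = 1 \cdot 2 \cdot 64 \cdot 1 - 10 = 1 \cdot 128 - 10 = 128 - 10 = 118$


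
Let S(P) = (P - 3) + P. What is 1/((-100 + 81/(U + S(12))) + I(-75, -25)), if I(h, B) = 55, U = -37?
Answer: -16/801 ≈ -0.019975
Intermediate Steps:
S(P) = -3 + 2*P (S(P) = (-3 + P) + P = -3 + 2*P)
1/((-100 + 81/(U + S(12))) + I(-75, -25)) = 1/((-100 + 81/(-37 + (-3 + 2*12))) + 55) = 1/((-100 + 81/(-37 + (-3 + 24))) + 55) = 1/((-100 + 81/(-37 + 21)) + 55) = 1/((-100 + 81/(-16)) + 55) = 1/((-100 - 1/16*81) + 55) = 1/((-100 - 81/16) + 55) = 1/(-1681/16 + 55) = 1/(-801/16) = -16/801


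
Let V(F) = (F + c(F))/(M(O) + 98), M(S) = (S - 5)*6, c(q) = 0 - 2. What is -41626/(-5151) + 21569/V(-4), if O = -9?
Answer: -259196185/5151 ≈ -50320.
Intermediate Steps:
c(q) = -2
M(S) = -30 + 6*S (M(S) = (-5 + S)*6 = -30 + 6*S)
V(F) = -⅐ + F/14 (V(F) = (F - 2)/((-30 + 6*(-9)) + 98) = (-2 + F)/((-30 - 54) + 98) = (-2 + F)/(-84 + 98) = (-2 + F)/14 = (-2 + F)*(1/14) = -⅐ + F/14)
-41626/(-5151) + 21569/V(-4) = -41626/(-5151) + 21569/(-⅐ + (1/14)*(-4)) = -41626*(-1/5151) + 21569/(-⅐ - 2/7) = 41626/5151 + 21569/(-3/7) = 41626/5151 + 21569*(-7/3) = 41626/5151 - 150983/3 = -259196185/5151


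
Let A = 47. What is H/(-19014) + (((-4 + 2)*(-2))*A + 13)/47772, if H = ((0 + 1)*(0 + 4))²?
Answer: 169859/50463156 ≈ 0.0033660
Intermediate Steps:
H = 16 (H = (1*4)² = 4² = 16)
H/(-19014) + (((-4 + 2)*(-2))*A + 13)/47772 = 16/(-19014) + (((-4 + 2)*(-2))*47 + 13)/47772 = 16*(-1/19014) + (-2*(-2)*47 + 13)*(1/47772) = -8/9507 + (4*47 + 13)*(1/47772) = -8/9507 + (188 + 13)*(1/47772) = -8/9507 + 201*(1/47772) = -8/9507 + 67/15924 = 169859/50463156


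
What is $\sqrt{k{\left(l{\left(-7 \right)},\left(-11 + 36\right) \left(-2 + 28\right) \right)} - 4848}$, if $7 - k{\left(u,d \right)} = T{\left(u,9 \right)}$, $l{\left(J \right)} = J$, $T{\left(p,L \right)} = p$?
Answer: $i \sqrt{4834} \approx 69.527 i$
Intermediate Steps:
$k{\left(u,d \right)} = 7 - u$
$\sqrt{k{\left(l{\left(-7 \right)},\left(-11 + 36\right) \left(-2 + 28\right) \right)} - 4848} = \sqrt{\left(7 - -7\right) - 4848} = \sqrt{\left(7 + 7\right) - 4848} = \sqrt{14 - 4848} = \sqrt{-4834} = i \sqrt{4834}$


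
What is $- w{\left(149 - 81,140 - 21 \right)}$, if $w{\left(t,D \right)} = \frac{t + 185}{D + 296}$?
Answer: $- \frac{253}{415} \approx -0.60964$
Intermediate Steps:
$w{\left(t,D \right)} = \frac{185 + t}{296 + D}$
$- w{\left(149 - 81,140 - 21 \right)} = - \frac{185 + \left(149 - 81\right)}{296 + \left(140 - 21\right)} = - \frac{185 + \left(149 - 81\right)}{296 + 119} = - \frac{185 + 68}{415} = - \frac{253}{415}$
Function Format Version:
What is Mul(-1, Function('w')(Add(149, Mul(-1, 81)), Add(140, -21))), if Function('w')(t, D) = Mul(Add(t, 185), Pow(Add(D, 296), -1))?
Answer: Rational(-253, 415) ≈ -0.60964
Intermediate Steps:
Function('w')(t, D) = Mul(Pow(Add(296, D), -1), Add(185, t)) (Function('w')(t, D) = Mul(Add(185, t), Pow(Add(296, D), -1)) = Mul(Pow(Add(296, D), -1), Add(185, t)))
Mul(-1, Function('w')(Add(149, Mul(-1, 81)), Add(140, -21))) = Mul(-1, Mul(Pow(Add(296, Add(140, -21)), -1), Add(185, Add(149, Mul(-1, 81))))) = Mul(-1, Mul(Pow(Add(296, 119), -1), Add(185, Add(149, -81)))) = Mul(-1, Mul(Pow(415, -1), Add(185, 68))) = Mul(-1, Mul(Rational(1, 415), 253)) = Mul(-1, Rational(253, 415)) = Rational(-253, 415)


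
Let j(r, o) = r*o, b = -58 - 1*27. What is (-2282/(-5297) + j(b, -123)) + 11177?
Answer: 114586986/5297 ≈ 21632.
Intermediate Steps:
b = -85 (b = -58 - 27 = -85)
j(r, o) = o*r
(-2282/(-5297) + j(b, -123)) + 11177 = (-2282/(-5297) - 123*(-85)) + 11177 = (-2282*(-1/5297) + 10455) + 11177 = (2282/5297 + 10455) + 11177 = 55382417/5297 + 11177 = 114586986/5297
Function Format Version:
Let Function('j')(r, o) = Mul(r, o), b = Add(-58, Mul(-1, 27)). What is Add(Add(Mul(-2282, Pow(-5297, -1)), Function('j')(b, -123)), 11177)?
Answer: Rational(114586986, 5297) ≈ 21632.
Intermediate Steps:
b = -85 (b = Add(-58, -27) = -85)
Function('j')(r, o) = Mul(o, r)
Add(Add(Mul(-2282, Pow(-5297, -1)), Function('j')(b, -123)), 11177) = Add(Add(Mul(-2282, Pow(-5297, -1)), Mul(-123, -85)), 11177) = Add(Add(Mul(-2282, Rational(-1, 5297)), 10455), 11177) = Add(Add(Rational(2282, 5297), 10455), 11177) = Add(Rational(55382417, 5297), 11177) = Rational(114586986, 5297)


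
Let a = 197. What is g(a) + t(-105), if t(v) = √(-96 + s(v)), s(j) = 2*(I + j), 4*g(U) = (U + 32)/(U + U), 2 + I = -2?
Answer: 229/1576 + I*√314 ≈ 0.1453 + 17.72*I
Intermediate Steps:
I = -4 (I = -2 - 2 = -4)
g(U) = (32 + U)/(8*U) (g(U) = ((U + 32)/(U + U))/4 = ((32 + U)/((2*U)))/4 = ((32 + U)*(1/(2*U)))/4 = ((32 + U)/(2*U))/4 = (32 + U)/(8*U))
s(j) = -8 + 2*j (s(j) = 2*(-4 + j) = -8 + 2*j)
t(v) = √(-104 + 2*v) (t(v) = √(-96 + (-8 + 2*v)) = √(-104 + 2*v))
g(a) + t(-105) = (⅛)*(32 + 197)/197 + √(-104 + 2*(-105)) = (⅛)*(1/197)*229 + √(-104 - 210) = 229/1576 + √(-314) = 229/1576 + I*√314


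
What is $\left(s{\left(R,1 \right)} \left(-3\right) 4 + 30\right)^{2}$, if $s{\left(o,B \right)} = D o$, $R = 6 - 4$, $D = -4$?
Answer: $15876$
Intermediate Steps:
$R = 2$
$s{\left(o,B \right)} = - 4 o$
$\left(s{\left(R,1 \right)} \left(-3\right) 4 + 30\right)^{2} = \left(\left(-4\right) 2 \left(-3\right) 4 + 30\right)^{2} = \left(\left(-8\right) \left(-3\right) 4 + 30\right)^{2} = \left(24 \cdot 4 + 30\right)^{2} = \left(96 + 30\right)^{2} = 126^{2} = 15876$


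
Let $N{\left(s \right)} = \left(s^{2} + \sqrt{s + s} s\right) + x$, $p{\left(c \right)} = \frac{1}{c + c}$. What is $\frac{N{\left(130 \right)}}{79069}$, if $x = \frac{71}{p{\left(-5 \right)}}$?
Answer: $\frac{16190}{79069} + \frac{260 \sqrt{65}}{79069} \approx 0.23127$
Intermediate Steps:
$p{\left(c \right)} = \frac{1}{2 c}$
$x = -710$ ($x = \frac{71}{\frac{1}{2} \frac{1}{-5}} = \frac{71}{\frac{1}{2} \left(- \frac{1}{5}\right)} = \frac{71}{- \frac{1}{10}} = 71 \left(-10\right) = -710$)
$N{\left(s \right)} = -710 + s^{2} + \sqrt{2} s^{\frac{3}{2}}$ ($N{\left(s \right)} = \left(s^{2} + \sqrt{s + s} s\right) - 710 = \left(s^{2} + \sqrt{2 s} s\right) - 710 = \left(s^{2} + \sqrt{2} \sqrt{s} s\right) - 710 = \left(s^{2} + \sqrt{2} s^{\frac{3}{2}}\right) - 710 = -710 + s^{2} + \sqrt{2} s^{\frac{3}{2}}$)
$\frac{N{\left(130 \right)}}{79069} = \frac{-710 + 130^{2} + \sqrt{2} \cdot 130^{\frac{3}{2}}}{79069} = \left(-710 + 16900 + \sqrt{2} \cdot 130 \sqrt{130}\right) \frac{1}{79069} = \left(-710 + 16900 + 260 \sqrt{65}\right) \frac{1}{79069} = \left(16190 + 260 \sqrt{65}\right) \frac{1}{79069} = \frac{16190}{79069} + \frac{260 \sqrt{65}}{79069}$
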